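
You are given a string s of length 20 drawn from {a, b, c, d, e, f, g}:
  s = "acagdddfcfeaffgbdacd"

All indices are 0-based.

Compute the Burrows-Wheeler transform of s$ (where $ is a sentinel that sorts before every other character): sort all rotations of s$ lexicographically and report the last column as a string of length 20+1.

d$decgaafcbgddfdcaffa

rank  rotation               last
    0  $acagdddfcfeaffgbdacd  d
    1  acagdddfcfeaffgbdacd$  $
    2  acd$acagdddfcfeaffgbd  d
    3  affgbdacd$acagdddfcfe  e
    4  agdddfcfeaffgbdacd$ac  c
    5  bdacd$acagdddfcfeaffg  g
    6  cagdddfcfeaffgbdacd$a  a
    7  cd$acagdddfcfeaffgbda  a
    8  cfeaffgbdacd$acagdddf  f
    9  d$acagdddfcfeaffgbdac  c
   10  dacd$acagdddfcfeaffgb  b
   11  dddfcfeaffgbdacd$acag  g
   12  ddfcfeaffgbdacd$acagd  d
   13  dfcfeaffgbdacd$acagdd  d
   14  eaffgbdacd$acagdddfcf  f
   15  fcfeaffgbdacd$acagddd  d
   16  feaffgbdacd$acagdddfc  c
   17  ffgbdacd$acagdddfcfea  a
   18  fgbdacd$acagdddfcfeaf  f
   19  gbdacd$acagdddfcfeaff  f
   20  gdddfcfeaffgbdacd$aca  a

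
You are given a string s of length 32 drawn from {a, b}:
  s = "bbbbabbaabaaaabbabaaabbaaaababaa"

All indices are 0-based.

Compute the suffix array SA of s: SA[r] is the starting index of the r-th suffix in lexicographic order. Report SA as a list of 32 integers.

[31, 30, 23, 10, 24, 18, 11, 7, 25, 19, 12, 28, 8, 16, 26, 20, 4, 13, 29, 22, 9, 17, 6, 27, 15, 3, 21, 5, 14, 2, 1, 0]

rank→(start, suffix):
  0 → (31, 'a')
  1 → (30, 'aa')
  2 → (23, 'aaaababaa')
  3 → (10, 'aaaabbabaaabbaaaababaa')
  4 → (24, 'aaababaa')
  5 → (18, 'aaabbaaaababaa')
  6 → (11, 'aaabbabaaabbaaaababaa')
  7 → (7, 'aabaaaabbabaaabbaaaababaa')
  8 → (25, 'aababaa')
  9 → (19, 'aabbaaaababaa')
  10 → (12, 'aabbabaaabbaaaababaa')
  11 → (28, 'abaa')
  12 → (8, 'abaaaabbabaaabbaaaababaa')
  13 → (16, 'abaaabbaaaababaa')
  14 → (26, 'ababaa')
  15 → (20, 'abbaaaababaa')
  16 → (4, 'abbaabaaaabbabaaabbaaaababaa')
  17 → (13, 'abbabaaabbaaaababaa')
  18 → (29, 'baa')
  19 → (22, 'baaaababaa')
  20 → (9, 'baaaabbabaaabbaaaababaa')
  21 → (17, 'baaabbaaaababaa')
  22 → (6, 'baabaaaabbabaaabbaaaababaa')
  23 → (27, 'babaa')
  24 → (15, 'babaaabbaaaababaa')
  25 → (3, 'babbaabaaaabbabaaabbaaaababaa')
  26 → (21, 'bbaaaababaa')
  27 → (5, 'bbaabaaaabbabaaabbaaaababaa')
  28 → (14, 'bbabaaabbaaaababaa')
  29 → (2, 'bbabbaabaaaabbabaaabbaaaababaa')
  30 → (1, 'bbbabbaabaaaabbabaaabbaaaababaa')
  31 → (0, 'bbbbabbaabaaaabbabaaabbaaaababaa')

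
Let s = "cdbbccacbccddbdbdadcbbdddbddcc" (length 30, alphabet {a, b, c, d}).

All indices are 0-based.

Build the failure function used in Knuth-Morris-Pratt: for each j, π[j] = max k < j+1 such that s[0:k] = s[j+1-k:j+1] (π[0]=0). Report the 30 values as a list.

π[0] = 0
j=1 s[j]='d': π[1]=0 (border '')
j=2 s[j]='b': π[2]=0 (border '')
j=3 s[j]='b': π[3]=0 (border '')
j=4 s[j]='c': π[4]=1 (border 'c')
j=5 s[j]='c': k: 1→0; π[5]=1 (border 'c')
j=6 s[j]='a': k: 1→0; π[6]=0 (border '')
j=7 s[j]='c': π[7]=1 (border 'c')
j=8 s[j]='b': k: 1→0; π[8]=0 (border '')
j=9 s[j]='c': π[9]=1 (border 'c')
j=10 s[j]='c': k: 1→0; π[10]=1 (border 'c')
j=11 s[j]='d': π[11]=2 (border 'cd')
j=12 s[j]='d': k: 2→0; π[12]=0 (border '')
j=13 s[j]='b': π[13]=0 (border '')
j=14 s[j]='d': π[14]=0 (border '')
j=15 s[j]='b': π[15]=0 (border '')
j=16 s[j]='d': π[16]=0 (border '')
j=17 s[j]='a': π[17]=0 (border '')
j=18 s[j]='d': π[18]=0 (border '')
j=19 s[j]='c': π[19]=1 (border 'c')
j=20 s[j]='b': k: 1→0; π[20]=0 (border '')
j=21 s[j]='b': π[21]=0 (border '')
j=22 s[j]='d': π[22]=0 (border '')
j=23 s[j]='d': π[23]=0 (border '')
j=24 s[j]='d': π[24]=0 (border '')
j=25 s[j]='b': π[25]=0 (border '')
j=26 s[j]='d': π[26]=0 (border '')
j=27 s[j]='d': π[27]=0 (border '')
j=28 s[j]='c': π[28]=1 (border 'c')
j=29 s[j]='c': k: 1→0; π[29]=1 (border 'c')

[0, 0, 0, 0, 1, 1, 0, 1, 0, 1, 1, 2, 0, 0, 0, 0, 0, 0, 0, 1, 0, 0, 0, 0, 0, 0, 0, 0, 1, 1]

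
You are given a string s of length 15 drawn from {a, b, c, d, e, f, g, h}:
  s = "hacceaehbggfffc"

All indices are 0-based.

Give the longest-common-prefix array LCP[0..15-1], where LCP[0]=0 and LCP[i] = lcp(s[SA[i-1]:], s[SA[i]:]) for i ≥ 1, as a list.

[0, 1, 0, 0, 1, 1, 0, 1, 0, 1, 2, 0, 1, 0, 1]

rank→(start, suffix):
  0 → (1, 'acceaehbggfffc')
  1 → (5, 'aehbggfffc')
  2 → (8, 'bggfffc')
  3 → (14, 'c')
  4 → (2, 'cceaehbggfffc')
  5 → (3, 'ceaehbggfffc')
  6 → (4, 'eaehbggfffc')
  7 → (6, 'ehbggfffc')
  8 → (13, 'fc')
  9 → (12, 'ffc')
  10 → (11, 'fffc')
  11 → (10, 'gfffc')
  12 → (9, 'ggfffc')
  13 → (0, 'hacceaehbggfffc')
  14 → (7, 'hbggfffc')

SA = [1, 5, 8, 14, 2, 3, 4, 6, 13, 12, 11, 10, 9, 0, 7]
i: (SA[i-1],SA[i]) lcp shared
  1: (1,5) 1 'a'
  2: (5,8) 0 ''
  3: (8,14) 0 ''
  4: (14,2) 1 'c'
  5: (2,3) 1 'c'
  6: (3,4) 0 ''
  7: (4,6) 1 'e'
  8: (6,13) 0 ''
  9: (13,12) 1 'f'
  10: (12,11) 2 'ff'
  11: (11,10) 0 ''
  12: (10,9) 1 'g'
  13: (9,0) 0 ''
  14: (0,7) 1 'h'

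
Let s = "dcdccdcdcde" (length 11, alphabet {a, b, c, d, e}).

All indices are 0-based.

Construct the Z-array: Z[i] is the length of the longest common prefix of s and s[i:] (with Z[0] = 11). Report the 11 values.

[11, 0, 2, 0, 0, 4, 0, 3, 0, 1, 0]

Z[0]=11
i=1: fresh scan; Z[1]=0
i=2: fresh scan; Z[2]=2 grow→box=[2,4)
i=3: min(r-i=1, Z[1]=0)=0; Z[3]=0
i=4: fresh scan; Z[4]=0
i=5: fresh scan; Z[5]=4 grow→box=[5,9)
i=6: min(r-i=3, Z[1]=0)=0; Z[6]=0
i=7: min(r-i=2, Z[2]=2)=2; Z[7]=3 grow→box=[7,10)
i=8: min(r-i=2, Z[1]=0)=0; Z[8]=0
i=9: min(r-i=1, Z[2]=2)=1; Z[9]=1
i=10: fresh scan; Z[10]=0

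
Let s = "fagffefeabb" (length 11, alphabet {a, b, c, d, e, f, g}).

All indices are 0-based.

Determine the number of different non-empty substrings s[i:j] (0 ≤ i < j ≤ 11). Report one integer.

59

rank→(start, suffix):
  0 → (8, 'abb')
  1 → (1, 'agffefeabb')
  2 → (10, 'b')
  3 → (9, 'bb')
  4 → (7, 'eabb')
  5 → (5, 'efeabb')
  6 → (0, 'fagffefeabb')
  7 → (6, 'feabb')
  8 → (4, 'fefeabb')
  9 → (3, 'ffefeabb')
  10 → (2, 'gffefeabb')

SA = [8, 1, 10, 9, 7, 5, 0, 6, 4, 3, 2]
[i] adj suffixes → lcp
  [1] 8/1 → 1 ('a')
  [2] 1/10 → 0 ('')
  [3] 10/9 → 1 ('b')
  [4] 9/7 → 0 ('')
  [5] 7/5 → 1 ('e')
  [6] 5/0 → 0 ('')
  [7] 0/6 → 1 ('f')
  [8] 6/4 → 2 ('fe')
  [9] 4/3 → 1 ('f')
  [10] 3/2 → 0 ('')

n(n+1)/2 = 11·12/2 = 66
Σ LCP = 0 + 1 + 0 + 1 + 0 + 1 + 0 + 1 + 2 + 1 + 0 = 7
distinct = 66 − 7 = 59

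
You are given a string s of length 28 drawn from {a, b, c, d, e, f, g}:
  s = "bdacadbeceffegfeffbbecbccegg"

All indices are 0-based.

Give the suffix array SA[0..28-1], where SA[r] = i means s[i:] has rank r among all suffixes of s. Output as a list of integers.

sorted suffixes:
  #0 SA[0]=2  'acadbeceffegfeffbbecbccegg'
  #1 SA[1]=4  'adbeceffegfeffbbecbccegg'
  #2 SA[2]=18  'bbecbccegg'
  #3 SA[3]=22  'bccegg'
  #4 SA[4]=0  'bdacadbeceffegfeffbbecbccegg'
  #5 SA[5]=19  'becbccegg'
  #6 SA[6]=6  'beceffegfeffbbecbccegg'
  #7 SA[7]=3  'cadbeceffegfeffbbecbccegg'
  #8 SA[8]=21  'cbccegg'
  #9 SA[9]=23  'ccegg'
  #10 SA[10]=8  'ceffegfeffbbecbccegg'
  #11 SA[11]=24  'cegg'
  #12 SA[12]=1  'dacadbeceffegfeffbbecbccegg'
  #13 SA[13]=5  'dbeceffegfeffbbecbccegg'
  #14 SA[14]=20  'ecbccegg'
  #15 SA[15]=7  'eceffegfeffbbecbccegg'
  #16 SA[16]=15  'effbbecbccegg'
  #17 SA[17]=9  'effegfeffbbecbccegg'
  #18 SA[18]=12  'egfeffbbecbccegg'
  #19 SA[19]=25  'egg'
  #20 SA[20]=17  'fbbecbccegg'
  #21 SA[21]=14  'feffbbecbccegg'
  #22 SA[22]=11  'fegfeffbbecbccegg'
  #23 SA[23]=16  'ffbbecbccegg'
  #24 SA[24]=10  'ffegfeffbbecbccegg'
  #25 SA[25]=27  'g'
  #26 SA[26]=13  'gfeffbbecbccegg'
  #27 SA[27]=26  'gg'

[2, 4, 18, 22, 0, 19, 6, 3, 21, 23, 8, 24, 1, 5, 20, 7, 15, 9, 12, 25, 17, 14, 11, 16, 10, 27, 13, 26]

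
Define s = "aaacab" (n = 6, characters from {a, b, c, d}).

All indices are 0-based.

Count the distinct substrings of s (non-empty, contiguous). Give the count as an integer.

17

sorted suffixes:
  #0 SA[0]=0  'aaacab'
  #1 SA[1]=1  'aacab'
  #2 SA[2]=4  'ab'
  #3 SA[3]=2  'acab'
  #4 SA[4]=5  'b'
  #5 SA[5]=3  'cab'

SA = [0, 1, 4, 2, 5, 3]
[i] adj suffixes → lcp
  [1] 0/1 → 2 ('aa')
  [2] 1/4 → 1 ('a')
  [3] 4/2 → 1 ('a')
  [4] 2/5 → 0 ('')
  [5] 5/3 → 0 ('')

n(n+1)/2 = 6·7/2 = 21
Σ LCP = 0 + 2 + 1 + 1 + 0 + 0 = 4
distinct = 21 − 4 = 17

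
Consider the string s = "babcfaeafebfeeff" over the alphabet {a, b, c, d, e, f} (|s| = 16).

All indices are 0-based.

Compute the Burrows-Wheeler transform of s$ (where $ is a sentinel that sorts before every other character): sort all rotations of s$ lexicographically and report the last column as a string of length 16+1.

fbfe$aebaffefcabe

rank  rotation           last
    0  $babcfaeafebfeeff  f
    1  abcfaeafebfeeff$b  b
    2  aeafebfeeff$babcf  f
    3  afebfeeff$babcfae  e
    4  babcfaeafebfeeff$  $
    5  bcfaeafebfeeff$ba  a
    6  bfeeff$babcfaeafe  e
    7  cfaeafebfeeff$bab  b
    8  eafebfeeff$babcfa  a
    9  ebfeeff$babcfaeaf  f
   10  eeff$babcfaeafebf  f
   11  eff$babcfaeafebfe  e
   12  f$babcfaeafebfeef  f
   13  faeafebfeeff$babc  c
   14  febfeeff$babcfaea  a
   15  feeff$babcfaeafeb  b
   16  ff$babcfaeafebfee  e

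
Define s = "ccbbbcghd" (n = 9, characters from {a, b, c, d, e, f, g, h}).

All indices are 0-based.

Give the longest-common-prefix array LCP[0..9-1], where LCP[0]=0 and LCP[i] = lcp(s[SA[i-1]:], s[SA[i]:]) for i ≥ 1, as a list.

[0, 2, 1, 0, 1, 1, 0, 0, 0]

rank→(start, suffix):
  0 → (2, 'bbbcghd')
  1 → (3, 'bbcghd')
  2 → (4, 'bcghd')
  3 → (1, 'cbbbcghd')
  4 → (0, 'ccbbbcghd')
  5 → (5, 'cghd')
  6 → (8, 'd')
  7 → (6, 'ghd')
  8 → (7, 'hd')

SA = [2, 3, 4, 1, 0, 5, 8, 6, 7]
[i] adj suffixes → lcp
  [1] 2/3 → 2 ('bb')
  [2] 3/4 → 1 ('b')
  [3] 4/1 → 0 ('')
  [4] 1/0 → 1 ('c')
  [5] 0/5 → 1 ('c')
  [6] 5/8 → 0 ('')
  [7] 8/6 → 0 ('')
  [8] 6/7 → 0 ('')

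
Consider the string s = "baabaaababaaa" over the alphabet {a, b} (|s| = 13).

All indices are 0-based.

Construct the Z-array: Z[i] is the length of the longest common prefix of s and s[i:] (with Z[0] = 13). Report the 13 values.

[13, 0, 0, 3, 0, 0, 0, 2, 0, 3, 0, 0, 0]

Z[0]=13
i=1: fresh scan; Z[1]=0
i=2: fresh scan; Z[2]=0
i=3: fresh scan; Z[3]=3 scan→box=[3,6)
i=4: min(r-i=2, Z[1]=0)=0; Z[4]=0
i=5: min(r-i=1, Z[2]=0)=0; Z[5]=0
i=6: fresh scan; Z[6]=0
i=7: fresh scan; Z[7]=2 scan→box=[7,9)
i=8: min(r-i=1, Z[1]=0)=0; Z[8]=0
i=9: fresh scan; Z[9]=3 scan→box=[9,12)
i=10: min(r-i=2, Z[1]=0)=0; Z[10]=0
i=11: min(r-i=1, Z[2]=0)=0; Z[11]=0
i=12: fresh scan; Z[12]=0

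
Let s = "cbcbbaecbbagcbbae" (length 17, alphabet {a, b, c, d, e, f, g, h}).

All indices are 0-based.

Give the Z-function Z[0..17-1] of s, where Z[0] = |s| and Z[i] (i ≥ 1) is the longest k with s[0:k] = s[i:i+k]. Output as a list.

[17, 0, 2, 0, 0, 0, 0, 2, 0, 0, 0, 0, 2, 0, 0, 0, 0]

Z[0]=17
i=1: i≥r, start 0; Z[1]=0
i=2: i≥r, start 0; Z[2]=2 extend→box=[2,4)
i=3: min(r-i=1, Z[1]=0)=0; Z[3]=0
i=4: i≥r, start 0; Z[4]=0
i=5: i≥r, start 0; Z[5]=0
i=6: i≥r, start 0; Z[6]=0
i=7: i≥r, start 0; Z[7]=2 extend→box=[7,9)
i=8: min(r-i=1, Z[1]=0)=0; Z[8]=0
i=9: i≥r, start 0; Z[9]=0
i=10: i≥r, start 0; Z[10]=0
i=11: i≥r, start 0; Z[11]=0
i=12: i≥r, start 0; Z[12]=2 extend→box=[12,14)
i=13: min(r-i=1, Z[1]=0)=0; Z[13]=0
i=14: i≥r, start 0; Z[14]=0
i=15: i≥r, start 0; Z[15]=0
i=16: i≥r, start 0; Z[16]=0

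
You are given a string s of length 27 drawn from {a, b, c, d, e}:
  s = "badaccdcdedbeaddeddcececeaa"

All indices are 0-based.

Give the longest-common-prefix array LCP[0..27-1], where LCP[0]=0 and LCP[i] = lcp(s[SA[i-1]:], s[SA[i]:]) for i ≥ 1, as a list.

[0, 1, 1, 1, 2, 0, 1, 0, 1, 2, 1, 2, 4, 0, 1, 1, 2, 1, 2, 1, 3, 0, 2, 1, 3, 1, 2]

sorted suffixes:
  #0 SA[0]=26  'a'
  #1 SA[1]=25  'aa'
  #2 SA[2]=3  'accdcdedbeaddeddcececeaa'
  #3 SA[3]=1  'adaccdcdedbeaddeddcececeaa'
  #4 SA[4]=13  'addeddcececeaa'
  #5 SA[5]=0  'badaccdcdedbeaddeddcececeaa'
  #6 SA[6]=11  'beaddeddcececeaa'
  #7 SA[7]=4  'ccdcdedbeaddeddcececeaa'
  #8 SA[8]=5  'cdcdedbeaddeddcececeaa'
  #9 SA[9]=7  'cdedbeaddeddcececeaa'
  #10 SA[10]=23  'ceaa'
  #11 SA[11]=21  'ceceaa'
  #12 SA[12]=19  'cececeaa'
  #13 SA[13]=2  'daccdcdedbeaddeddcececeaa'
  #14 SA[14]=10  'dbeaddeddcececeaa'
  #15 SA[15]=6  'dcdedbeaddeddcececeaa'
  #16 SA[16]=18  'dcececeaa'
  #17 SA[17]=17  'ddcececeaa'
  #18 SA[18]=14  'ddeddcececeaa'
  #19 SA[19]=8  'dedbeaddeddcececeaa'
  #20 SA[20]=15  'deddcececeaa'
  #21 SA[21]=24  'eaa'
  #22 SA[22]=12  'eaddeddcececeaa'
  #23 SA[23]=22  'eceaa'
  #24 SA[24]=20  'ececeaa'
  #25 SA[25]=9  'edbeaddeddcececeaa'
  #26 SA[26]=16  'eddcececeaa'

SA = [26, 25, 3, 1, 13, 0, 11, 4, 5, 7, 23, 21, 19, 2, 10, 6, 18, 17, 14, 8, 15, 24, 12, 22, 20, 9, 16]
rank  pair      lcp
   1  s[26:],s[25:]  1  'a'
   2  s[25:],s[3:]  1  'a'
   3  s[3:],s[1:]  1  'a'
   4  s[1:],s[13:]  2  'ad'
   5  s[13:],s[0:]  0  ''
   6  s[0:],s[11:]  1  'b'
   7  s[11:],s[4:]  0  ''
   8  s[4:],s[5:]  1  'c'
   9  s[5:],s[7:]  2  'cd'
  10  s[7:],s[23:]  1  'c'
  11  s[23:],s[21:]  2  'ce'
  12  s[21:],s[19:]  4  'cece'
  13  s[19:],s[2:]  0  ''
  14  s[2:],s[10:]  1  'd'
  15  s[10:],s[6:]  1  'd'
  16  s[6:],s[18:]  2  'dc'
  17  s[18:],s[17:]  1  'd'
  18  s[17:],s[14:]  2  'dd'
  19  s[14:],s[8:]  1  'd'
  20  s[8:],s[15:]  3  'ded'
  21  s[15:],s[24:]  0  ''
  22  s[24:],s[12:]  2  'ea'
  23  s[12:],s[22:]  1  'e'
  24  s[22:],s[20:]  3  'ece'
  25  s[20:],s[9:]  1  'e'
  26  s[9:],s[16:]  2  'ed'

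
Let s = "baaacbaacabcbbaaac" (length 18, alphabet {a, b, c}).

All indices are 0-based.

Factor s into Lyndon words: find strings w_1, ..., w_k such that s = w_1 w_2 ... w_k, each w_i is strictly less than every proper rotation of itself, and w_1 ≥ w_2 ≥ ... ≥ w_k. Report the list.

["b", "aaacbaacabcbb", "aaac"]

emit factor 1: 'b' (i=0, period=1)
emit factor 2: 'aaacbaacabcbb' (i=1, period=13)
emit factor 3: 'aaac' (i=14, period=4)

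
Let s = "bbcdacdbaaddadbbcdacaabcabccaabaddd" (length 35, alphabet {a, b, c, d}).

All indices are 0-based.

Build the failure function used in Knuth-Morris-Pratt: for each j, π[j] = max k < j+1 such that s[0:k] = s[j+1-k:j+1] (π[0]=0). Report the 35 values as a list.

[0, 1, 0, 0, 0, 0, 0, 1, 0, 0, 0, 0, 0, 0, 1, 2, 3, 4, 5, 6, 0, 0, 1, 0, 0, 1, 0, 0, 0, 0, 1, 0, 0, 0, 0]

π[0] = 0
j=1 s[j]='b': π[1]=1 (border 'b')
j=2 s[j]='c': k: 1→0; π[2]=0 (border '')
j=3 s[j]='d': π[3]=0 (border '')
j=4 s[j]='a': π[4]=0 (border '')
j=5 s[j]='c': π[5]=0 (border '')
j=6 s[j]='d': π[6]=0 (border '')
j=7 s[j]='b': π[7]=1 (border 'b')
j=8 s[j]='a': k: 1→0; π[8]=0 (border '')
j=9 s[j]='a': π[9]=0 (border '')
j=10 s[j]='d': π[10]=0 (border '')
j=11 s[j]='d': π[11]=0 (border '')
j=12 s[j]='a': π[12]=0 (border '')
j=13 s[j]='d': π[13]=0 (border '')
j=14 s[j]='b': π[14]=1 (border 'b')
j=15 s[j]='b': π[15]=2 (border 'bb')
j=16 s[j]='c': π[16]=3 (border 'bbc')
j=17 s[j]='d': π[17]=4 (border 'bbcd')
j=18 s[j]='a': π[18]=5 (border 'bbcda')
j=19 s[j]='c': π[19]=6 (border 'bbcdac')
j=20 s[j]='a': k: 6→0; π[20]=0 (border '')
j=21 s[j]='a': π[21]=0 (border '')
j=22 s[j]='b': π[22]=1 (border 'b')
j=23 s[j]='c': k: 1→0; π[23]=0 (border '')
j=24 s[j]='a': π[24]=0 (border '')
j=25 s[j]='b': π[25]=1 (border 'b')
j=26 s[j]='c': k: 1→0; π[26]=0 (border '')
j=27 s[j]='c': π[27]=0 (border '')
j=28 s[j]='a': π[28]=0 (border '')
j=29 s[j]='a': π[29]=0 (border '')
j=30 s[j]='b': π[30]=1 (border 'b')
j=31 s[j]='a': k: 1→0; π[31]=0 (border '')
j=32 s[j]='d': π[32]=0 (border '')
j=33 s[j]='d': π[33]=0 (border '')
j=34 s[j]='d': π[34]=0 (border '')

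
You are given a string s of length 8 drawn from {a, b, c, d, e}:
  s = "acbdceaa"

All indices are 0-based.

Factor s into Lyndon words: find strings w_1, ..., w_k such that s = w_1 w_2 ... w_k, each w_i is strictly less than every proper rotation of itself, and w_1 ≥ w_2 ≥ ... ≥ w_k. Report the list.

["acbdce", "a", "a"]

emit factor 1: 'acbdce' (i=0, period=6)
emit factor 2: 'a' (i=6, period=1)
emit factor 3: 'a' (i=7, period=1)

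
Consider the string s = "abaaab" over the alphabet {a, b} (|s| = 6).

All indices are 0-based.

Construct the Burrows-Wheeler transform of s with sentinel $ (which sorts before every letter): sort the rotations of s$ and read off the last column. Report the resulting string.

rank  rotation last
    0  $abaaab  b
    1  aaab$ab  b
    2  aab$aba  a
    3  ab$abaa  a
    4  abaaab$  $
    5  b$abaaa  a
    6  baaab$a  a

bbaa$aa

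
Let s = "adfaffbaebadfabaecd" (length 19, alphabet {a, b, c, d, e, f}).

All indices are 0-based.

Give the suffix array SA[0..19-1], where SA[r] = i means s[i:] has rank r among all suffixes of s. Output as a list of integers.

[13, 10, 0, 7, 15, 3, 9, 6, 14, 17, 18, 11, 1, 8, 16, 12, 2, 5, 4]

rank→(start, suffix):
  0 → (13, 'abaecd')
  1 → (10, 'adfabaecd')
  2 → (0, 'adfaffbaebadfabaecd')
  3 → (7, 'aebadfabaecd')
  4 → (15, 'aecd')
  5 → (3, 'affbaebadfabaecd')
  6 → (9, 'badfabaecd')
  7 → (6, 'baebadfabaecd')
  8 → (14, 'baecd')
  9 → (17, 'cd')
  10 → (18, 'd')
  11 → (11, 'dfabaecd')
  12 → (1, 'dfaffbaebadfabaecd')
  13 → (8, 'ebadfabaecd')
  14 → (16, 'ecd')
  15 → (12, 'fabaecd')
  16 → (2, 'faffbaebadfabaecd')
  17 → (5, 'fbaebadfabaecd')
  18 → (4, 'ffbaebadfabaecd')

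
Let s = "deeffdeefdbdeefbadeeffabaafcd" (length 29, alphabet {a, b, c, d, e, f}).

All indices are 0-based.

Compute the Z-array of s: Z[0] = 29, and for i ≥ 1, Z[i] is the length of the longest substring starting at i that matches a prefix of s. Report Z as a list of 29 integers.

[29, 0, 0, 0, 0, 4, 0, 0, 0, 1, 0, 4, 0, 0, 0, 0, 0, 5, 0, 0, 0, 0, 0, 0, 0, 0, 0, 0, 1]

Z[0]=29
i=1: outside box; Z[1]=0
i=2: outside box; Z[2]=0
i=3: outside box; Z[3]=0
i=4: outside box; Z[4]=0
i=5: outside box; Z[5]=4 extend→box=[5,9)
i=6: min(r-i=3, Z[1]=0)=0; Z[6]=0
i=7: min(r-i=2, Z[2]=0)=0; Z[7]=0
i=8: min(r-i=1, Z[3]=0)=0; Z[8]=0
i=9: outside box; Z[9]=1 extend→box=[9,10)
i=10: outside box; Z[10]=0
i=11: outside box; Z[11]=4 extend→box=[11,15)
i=12: min(r-i=3, Z[1]=0)=0; Z[12]=0
i=13: min(r-i=2, Z[2]=0)=0; Z[13]=0
i=14: min(r-i=1, Z[3]=0)=0; Z[14]=0
i=15: outside box; Z[15]=0
i=16: outside box; Z[16]=0
i=17: outside box; Z[17]=5 extend→box=[17,22)
i=18: min(r-i=4, Z[1]=0)=0; Z[18]=0
i=19: min(r-i=3, Z[2]=0)=0; Z[19]=0
i=20: min(r-i=2, Z[3]=0)=0; Z[20]=0
i=21: min(r-i=1, Z[4]=0)=0; Z[21]=0
i=22: outside box; Z[22]=0
i=23: outside box; Z[23]=0
i=24: outside box; Z[24]=0
i=25: outside box; Z[25]=0
i=26: outside box; Z[26]=0
i=27: outside box; Z[27]=0
i=28: outside box; Z[28]=1 extend→box=[28,29)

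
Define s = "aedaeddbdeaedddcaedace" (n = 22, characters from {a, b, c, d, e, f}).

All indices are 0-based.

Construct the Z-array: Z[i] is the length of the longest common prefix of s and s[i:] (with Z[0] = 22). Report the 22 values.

[22, 0, 0, 3, 0, 0, 0, 0, 0, 0, 3, 0, 0, 0, 0, 0, 4, 0, 0, 1, 0, 0]

Z[0]=22
i=1: outside box; Z[1]=0
i=2: outside box; Z[2]=0
i=3: outside box; Z[3]=3 scan→box=[3,6)
i=4: min(r-i=2, Z[1]=0)=0; Z[4]=0
i=5: min(r-i=1, Z[2]=0)=0; Z[5]=0
i=6: outside box; Z[6]=0
i=7: outside box; Z[7]=0
i=8: outside box; Z[8]=0
i=9: outside box; Z[9]=0
i=10: outside box; Z[10]=3 scan→box=[10,13)
i=11: min(r-i=2, Z[1]=0)=0; Z[11]=0
i=12: min(r-i=1, Z[2]=0)=0; Z[12]=0
i=13: outside box; Z[13]=0
i=14: outside box; Z[14]=0
i=15: outside box; Z[15]=0
i=16: outside box; Z[16]=4 scan→box=[16,20)
i=17: min(r-i=3, Z[1]=0)=0; Z[17]=0
i=18: min(r-i=2, Z[2]=0)=0; Z[18]=0
i=19: min(r-i=1, Z[3]=3)=1; Z[19]=1
i=20: outside box; Z[20]=0
i=21: outside box; Z[21]=0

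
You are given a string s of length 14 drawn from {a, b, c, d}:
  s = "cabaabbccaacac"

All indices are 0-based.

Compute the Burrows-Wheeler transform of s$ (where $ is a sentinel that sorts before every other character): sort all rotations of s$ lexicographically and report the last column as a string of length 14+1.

rank  rotation         last
    0  $cabaabbccaacac  c
    1  aabbccaacac$cab  b
    2  aacac$cabaabbcc  c
    3  abaabbccaacac$c  c
    4  abbccaacac$caba  a
    5  ac$cabaabbccaac  c
    6  acac$cabaabbcca  a
    7  baabbccaacac$ca  a
    8  bbccaacac$cabaa  a
    9  bccaacac$cabaab  b
   10  c$cabaabbccaaca  a
   11  caacac$cabaabbc  c
   12  cabaabbccaacac$  $
   13  cac$cabaabbccaa  a
   14  ccaacac$cabaabb  b

cbccacaaabac$ab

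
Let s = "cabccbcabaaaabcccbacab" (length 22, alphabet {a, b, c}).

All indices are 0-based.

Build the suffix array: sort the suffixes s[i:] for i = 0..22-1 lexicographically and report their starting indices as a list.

[9, 10, 11, 20, 7, 1, 12, 18, 21, 8, 17, 5, 2, 13, 19, 6, 0, 16, 4, 15, 3, 14]

rank→(start, suffix):
  0 → (9, 'aaaabcccbacab')
  1 → (10, 'aaabcccbacab')
  2 → (11, 'aabcccbacab')
  3 → (20, 'ab')
  4 → (7, 'abaaaabcccbacab')
  5 → (1, 'abccbcabaaaabcccbacab')
  6 → (12, 'abcccbacab')
  7 → (18, 'acab')
  8 → (21, 'b')
  9 → (8, 'baaaabcccbacab')
  10 → (17, 'bacab')
  11 → (5, 'bcabaaaabcccbacab')
  12 → (2, 'bccbcabaaaabcccbacab')
  13 → (13, 'bcccbacab')
  14 → (19, 'cab')
  15 → (6, 'cabaaaabcccbacab')
  16 → (0, 'cabccbcabaaaabcccbacab')
  17 → (16, 'cbacab')
  18 → (4, 'cbcabaaaabcccbacab')
  19 → (15, 'ccbacab')
  20 → (3, 'ccbcabaaaabcccbacab')
  21 → (14, 'cccbacab')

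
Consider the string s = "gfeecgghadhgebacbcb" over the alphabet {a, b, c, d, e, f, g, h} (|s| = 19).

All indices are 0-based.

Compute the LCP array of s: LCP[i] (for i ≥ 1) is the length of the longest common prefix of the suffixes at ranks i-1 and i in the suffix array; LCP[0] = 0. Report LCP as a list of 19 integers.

[0, 1, 0, 1, 1, 0, 2, 1, 0, 0, 1, 1, 0, 0, 1, 1, 1, 0, 1]

rank | idx | suffix
   0 |  14 | acbcb
   1 |   8 | adhgebacbcb
   2 |  18 | b
   3 |  13 | bacbcb
   4 |  16 | bcb
   5 |  17 | cb
   6 |  15 | cbcb
   7 |   4 | cgghadhgebacbcb
   8 |   9 | dhgebacbcb
   9 |  12 | ebacbcb
  10 |   3 | ecgghadhgebacbcb
  11 |   2 | eecgghadhgebacbcb
  12 |   1 | feecgghadhgebacbcb
  13 |  11 | gebacbcb
  14 |   0 | gfeecgghadhgebacbcb
  15 |   5 | gghadhgebacbcb
  16 |   6 | ghadhgebacbcb
  17 |   7 | hadhgebacbcb
  18 |  10 | hgebacbcb

SA = [14, 8, 18, 13, 16, 17, 15, 4, 9, 12, 3, 2, 1, 11, 0, 5, 6, 7, 10]
i: (SA[i-1],SA[i]) lcp shared
  1: (14,8) 1 'a'
  2: (8,18) 0 ''
  3: (18,13) 1 'b'
  4: (13,16) 1 'b'
  5: (16,17) 0 ''
  6: (17,15) 2 'cb'
  7: (15,4) 1 'c'
  8: (4,9) 0 ''
  9: (9,12) 0 ''
  10: (12,3) 1 'e'
  11: (3,2) 1 'e'
  12: (2,1) 0 ''
  13: (1,11) 0 ''
  14: (11,0) 1 'g'
  15: (0,5) 1 'g'
  16: (5,6) 1 'g'
  17: (6,7) 0 ''
  18: (7,10) 1 'h'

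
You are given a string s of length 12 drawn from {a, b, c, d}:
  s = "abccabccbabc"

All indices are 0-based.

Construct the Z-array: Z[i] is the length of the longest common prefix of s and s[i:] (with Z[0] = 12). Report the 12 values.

[12, 0, 0, 0, 4, 0, 0, 0, 0, 3, 0, 0]

Z[0]=12
i=1: i≥r, start 0; Z[1]=0
i=2: i≥r, start 0; Z[2]=0
i=3: i≥r, start 0; Z[3]=0
i=4: i≥r, start 0; Z[4]=4 scan→box=[4,8)
i=5: min(r-i=3, Z[1]=0)=0; Z[5]=0
i=6: min(r-i=2, Z[2]=0)=0; Z[6]=0
i=7: min(r-i=1, Z[3]=0)=0; Z[7]=0
i=8: i≥r, start 0; Z[8]=0
i=9: i≥r, start 0; Z[9]=3 scan→box=[9,12)
i=10: min(r-i=2, Z[1]=0)=0; Z[10]=0
i=11: min(r-i=1, Z[2]=0)=0; Z[11]=0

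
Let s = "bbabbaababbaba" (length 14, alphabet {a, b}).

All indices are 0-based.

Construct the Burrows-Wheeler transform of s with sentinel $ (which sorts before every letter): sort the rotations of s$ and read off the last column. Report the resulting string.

abbbabbabbbaaa$

rank  rotation         last
    0  $bbabbaababbaba  a
    1  a$bbabbaababbab  b
    2  aababbaba$bbabb  b
    3  aba$bbabbaababb  b
    4  ababbaba$bbabba  a
    5  abbaababbaba$bb  b
    6  abbaba$bbabbaab  b
    7  ba$bbabbaababba  a
    8  baababbaba$bbab  b
    9  baba$bbabbaabab  b
   10  babbaababbaba$b  b
   11  babbaba$bbabbaa  a
   12  bbaababbaba$bba  a
   13  bbaba$bbabbaaba  a
   14  bbabbaababbaba$  $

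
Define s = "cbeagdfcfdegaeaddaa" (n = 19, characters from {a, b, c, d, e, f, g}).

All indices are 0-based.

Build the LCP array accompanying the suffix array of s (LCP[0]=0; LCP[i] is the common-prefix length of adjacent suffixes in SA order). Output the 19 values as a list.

[0, 1, 1, 1, 1, 0, 0, 1, 0, 1, 1, 1, 0, 2, 1, 0, 1, 0, 1]

sorted suffixes:
  #0 SA[0]=18  'a'
  #1 SA[1]=17  'aa'
  #2 SA[2]=14  'addaa'
  #3 SA[3]=12  'aeaddaa'
  #4 SA[4]=3  'agdfcfdegaeaddaa'
  #5 SA[5]=1  'beagdfcfdegaeaddaa'
  #6 SA[6]=0  'cbeagdfcfdegaeaddaa'
  #7 SA[7]=7  'cfdegaeaddaa'
  #8 SA[8]=16  'daa'
  #9 SA[9]=15  'ddaa'
  #10 SA[10]=9  'degaeaddaa'
  #11 SA[11]=5  'dfcfdegaeaddaa'
  #12 SA[12]=13  'eaddaa'
  #13 SA[13]=2  'eagdfcfdegaeaddaa'
  #14 SA[14]=10  'egaeaddaa'
  #15 SA[15]=6  'fcfdegaeaddaa'
  #16 SA[16]=8  'fdegaeaddaa'
  #17 SA[17]=11  'gaeaddaa'
  #18 SA[18]=4  'gdfcfdegaeaddaa'

SA = [18, 17, 14, 12, 3, 1, 0, 7, 16, 15, 9, 5, 13, 2, 10, 6, 8, 11, 4]
[i] adj suffixes → lcp
  [1] 18/17 → 1 ('a')
  [2] 17/14 → 1 ('a')
  [3] 14/12 → 1 ('a')
  [4] 12/3 → 1 ('a')
  [5] 3/1 → 0 ('')
  [6] 1/0 → 0 ('')
  [7] 0/7 → 1 ('c')
  [8] 7/16 → 0 ('')
  [9] 16/15 → 1 ('d')
  [10] 15/9 → 1 ('d')
  [11] 9/5 → 1 ('d')
  [12] 5/13 → 0 ('')
  [13] 13/2 → 2 ('ea')
  [14] 2/10 → 1 ('e')
  [15] 10/6 → 0 ('')
  [16] 6/8 → 1 ('f')
  [17] 8/11 → 0 ('')
  [18] 11/4 → 1 ('g')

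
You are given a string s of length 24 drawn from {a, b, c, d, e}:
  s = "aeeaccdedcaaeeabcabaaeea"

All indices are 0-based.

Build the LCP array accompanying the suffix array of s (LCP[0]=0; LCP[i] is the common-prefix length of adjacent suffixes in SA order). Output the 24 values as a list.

[0, 1, 5, 1, 2, 1, 1, 4, 4, 0, 1, 0, 2, 1, 1, 0, 1, 0, 2, 2, 1, 1, 3, 3]

sorted suffixes:
  #0 SA[0]=23  'a'
  #1 SA[1]=19  'aaeea'
  #2 SA[2]=10  'aaeeabcabaaeea'
  #3 SA[3]=17  'abaaeea'
  #4 SA[4]=14  'abcabaaeea'
  #5 SA[5]=3  'accdedcaaeeabcabaaeea'
  #6 SA[6]=20  'aeea'
  #7 SA[7]=11  'aeeabcabaaeea'
  #8 SA[8]=0  'aeeaccdedcaaeeabcabaaeea'
  #9 SA[9]=18  'baaeea'
  #10 SA[10]=15  'bcabaaeea'
  #11 SA[11]=9  'caaeeabcabaaeea'
  #12 SA[12]=16  'cabaaeea'
  #13 SA[13]=4  'ccdedcaaeeabcabaaeea'
  #14 SA[14]=5  'cdedcaaeeabcabaaeea'
  #15 SA[15]=8  'dcaaeeabcabaaeea'
  #16 SA[16]=6  'dedcaaeeabcabaaeea'
  #17 SA[17]=22  'ea'
  #18 SA[18]=13  'eabcabaaeea'
  #19 SA[19]=2  'eaccdedcaaeeabcabaaeea'
  #20 SA[20]=7  'edcaaeeabcabaaeea'
  #21 SA[21]=21  'eea'
  #22 SA[22]=12  'eeabcabaaeea'
  #23 SA[23]=1  'eeaccdedcaaeeabcabaaeea'

SA = [23, 19, 10, 17, 14, 3, 20, 11, 0, 18, 15, 9, 16, 4, 5, 8, 6, 22, 13, 2, 7, 21, 12, 1]
[i] adj suffixes → lcp
  [1] 23/19 → 1 ('a')
  [2] 19/10 → 5 ('aaeea')
  [3] 10/17 → 1 ('a')
  [4] 17/14 → 2 ('ab')
  [5] 14/3 → 1 ('a')
  [6] 3/20 → 1 ('a')
  [7] 20/11 → 4 ('aeea')
  [8] 11/0 → 4 ('aeea')
  [9] 0/18 → 0 ('')
  [10] 18/15 → 1 ('b')
  [11] 15/9 → 0 ('')
  [12] 9/16 → 2 ('ca')
  [13] 16/4 → 1 ('c')
  [14] 4/5 → 1 ('c')
  [15] 5/8 → 0 ('')
  [16] 8/6 → 1 ('d')
  [17] 6/22 → 0 ('')
  [18] 22/13 → 2 ('ea')
  [19] 13/2 → 2 ('ea')
  [20] 2/7 → 1 ('e')
  [21] 7/21 → 1 ('e')
  [22] 21/12 → 3 ('eea')
  [23] 12/1 → 3 ('eea')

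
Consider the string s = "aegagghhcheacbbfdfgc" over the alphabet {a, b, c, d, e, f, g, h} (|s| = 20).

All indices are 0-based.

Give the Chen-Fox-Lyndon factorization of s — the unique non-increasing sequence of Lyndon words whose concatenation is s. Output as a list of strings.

["aegagghhche", "acbbfdfgc"]

emit factor 1: 'aegagghhche' (i=0, period=11)
emit factor 2: 'acbbfdfgc' (i=11, period=9)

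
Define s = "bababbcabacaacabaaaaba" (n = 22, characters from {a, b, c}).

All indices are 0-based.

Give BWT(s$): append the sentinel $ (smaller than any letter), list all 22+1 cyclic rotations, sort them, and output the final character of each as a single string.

rank  rotation                 last
    0  $bababbcabacaacabaaaaba  a
    1  a$bababbcabacaacabaaaab  b
    2  aaaaba$bababbcabacaacab  b
    3  aaaba$bababbcabacaacaba  a
    4  aaba$bababbcabacaacabaa  a
    5  aacabaaaaba$bababbcabac  c
    6  aba$bababbcabacaacabaaa  a
    7  abaaaaba$bababbcabacaac  c
    8  ababbcabacaacabaaaaba$b  b
    9  abacaacabaaaaba$bababbc  c
   10  abbcabacaacabaaaaba$bab  b
   11  acaacabaaaaba$bababbcab  b
   12  acabaaaaba$bababbcabaca  a
   13  ba$bababbcabacaacabaaaa  a
   14  baaaaba$bababbcabacaaca  a
   15  bababbcabacaacabaaaaba$  $
   16  babbcabacaacabaaaaba$ba  a
   17  bacaacabaaaaba$bababbca  a
   18  bbcabacaacabaaaaba$baba  a
   19  bcabacaacabaaaaba$babab  b
   20  caacabaaaaba$bababbcaba  a
   21  cabaaaaba$bababbcabacaa  a
   22  cabacaacabaaaaba$bababb  b

abbaacacbcbbaaa$aaabaab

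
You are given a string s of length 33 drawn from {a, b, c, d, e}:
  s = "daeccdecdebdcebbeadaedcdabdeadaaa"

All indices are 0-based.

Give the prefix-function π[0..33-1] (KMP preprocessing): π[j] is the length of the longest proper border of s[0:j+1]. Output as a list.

[0, 0, 0, 0, 0, 1, 0, 0, 1, 0, 0, 1, 0, 0, 0, 0, 0, 0, 1, 2, 3, 1, 0, 1, 2, 0, 1, 0, 0, 1, 2, 0, 0]

π[0] = 0
j=1 s[j]='a': π[1]=0 (border '')
j=2 s[j]='e': π[2]=0 (border '')
j=3 s[j]='c': π[3]=0 (border '')
j=4 s[j]='c': π[4]=0 (border '')
j=5 s[j]='d': π[5]=1 (border 'd')
j=6 s[j]='e': k: 1→0; π[6]=0 (border '')
j=7 s[j]='c': π[7]=0 (border '')
j=8 s[j]='d': π[8]=1 (border 'd')
j=9 s[j]='e': k: 1→0; π[9]=0 (border '')
j=10 s[j]='b': π[10]=0 (border '')
j=11 s[j]='d': π[11]=1 (border 'd')
j=12 s[j]='c': k: 1→0; π[12]=0 (border '')
j=13 s[j]='e': π[13]=0 (border '')
j=14 s[j]='b': π[14]=0 (border '')
j=15 s[j]='b': π[15]=0 (border '')
j=16 s[j]='e': π[16]=0 (border '')
j=17 s[j]='a': π[17]=0 (border '')
j=18 s[j]='d': π[18]=1 (border 'd')
j=19 s[j]='a': π[19]=2 (border 'da')
j=20 s[j]='e': π[20]=3 (border 'dae')
j=21 s[j]='d': k: 3→0; π[21]=1 (border 'd')
j=22 s[j]='c': k: 1→0; π[22]=0 (border '')
j=23 s[j]='d': π[23]=1 (border 'd')
j=24 s[j]='a': π[24]=2 (border 'da')
j=25 s[j]='b': k: 2→0; π[25]=0 (border '')
j=26 s[j]='d': π[26]=1 (border 'd')
j=27 s[j]='e': k: 1→0; π[27]=0 (border '')
j=28 s[j]='a': π[28]=0 (border '')
j=29 s[j]='d': π[29]=1 (border 'd')
j=30 s[j]='a': π[30]=2 (border 'da')
j=31 s[j]='a': k: 2→0; π[31]=0 (border '')
j=32 s[j]='a': π[32]=0 (border '')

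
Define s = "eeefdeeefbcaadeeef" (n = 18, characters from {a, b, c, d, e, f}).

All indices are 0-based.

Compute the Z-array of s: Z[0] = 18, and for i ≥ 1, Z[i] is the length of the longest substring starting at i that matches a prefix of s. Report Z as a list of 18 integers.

[18, 2, 1, 0, 0, 4, 2, 1, 0, 0, 0, 0, 0, 0, 4, 2, 1, 0]

Z[0]=18
i=1: i≥r, start 0; Z[1]=2 extend→box=[1,3)
i=2: min(r-i=1, Z[1]=2)=1; Z[2]=1
i=3: i≥r, start 0; Z[3]=0
i=4: i≥r, start 0; Z[4]=0
i=5: i≥r, start 0; Z[5]=4 extend→box=[5,9)
i=6: min(r-i=3, Z[1]=2)=2; Z[6]=2
i=7: min(r-i=2, Z[2]=1)=1; Z[7]=1
i=8: min(r-i=1, Z[3]=0)=0; Z[8]=0
i=9: i≥r, start 0; Z[9]=0
i=10: i≥r, start 0; Z[10]=0
i=11: i≥r, start 0; Z[11]=0
i=12: i≥r, start 0; Z[12]=0
i=13: i≥r, start 0; Z[13]=0
i=14: i≥r, start 0; Z[14]=4 extend→box=[14,18)
i=15: min(r-i=3, Z[1]=2)=2; Z[15]=2
i=16: min(r-i=2, Z[2]=1)=1; Z[16]=1
i=17: min(r-i=1, Z[3]=0)=0; Z[17]=0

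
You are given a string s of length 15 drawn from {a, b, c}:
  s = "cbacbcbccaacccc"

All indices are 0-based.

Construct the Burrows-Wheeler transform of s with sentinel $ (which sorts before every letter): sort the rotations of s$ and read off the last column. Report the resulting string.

ccbaccccc$abcbca

rank  rotation          last
    0  $cbacbcbccaacccc  c
    1  aacccc$cbacbcbcc  c
    2  acbcbccaacccc$cb  b
    3  acccc$cbacbcbcca  a
    4  bacbcbccaacccc$c  c
    5  bcbccaacccc$cbac  c
    6  bccaacccc$cbacbc  c
    7  c$cbacbcbccaaccc  c
    8  caacccc$cbacbcbc  c
    9  cbacbcbccaacccc$  $
   10  cbcbccaacccc$cba  a
   11  cbccaacccc$cbacb  b
   12  cc$cbacbcbccaacc  c
   13  ccaacccc$cbacbcb  b
   14  ccc$cbacbcbccaac  c
   15  cccc$cbacbcbccaa  a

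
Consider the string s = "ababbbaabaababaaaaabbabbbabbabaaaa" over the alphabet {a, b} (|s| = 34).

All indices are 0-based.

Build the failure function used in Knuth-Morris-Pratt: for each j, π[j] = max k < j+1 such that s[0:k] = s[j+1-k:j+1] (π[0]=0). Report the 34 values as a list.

π[0] = 0
j=1 s[j]='b': π[1]=0 (border '')
j=2 s[j]='a': π[2]=1 (border 'a')
j=3 s[j]='b': π[3]=2 (border 'ab')
j=4 s[j]='b': k: 2→0; π[4]=0 (border '')
j=5 s[j]='b': π[5]=0 (border '')
j=6 s[j]='a': π[6]=1 (border 'a')
j=7 s[j]='a': k: 1→0; π[7]=1 (border 'a')
j=8 s[j]='b': π[8]=2 (border 'ab')
j=9 s[j]='a': π[9]=3 (border 'aba')
j=10 s[j]='a': k: 3→1→0; π[10]=1 (border 'a')
j=11 s[j]='b': π[11]=2 (border 'ab')
j=12 s[j]='a': π[12]=3 (border 'aba')
j=13 s[j]='b': π[13]=4 (border 'abab')
j=14 s[j]='a': k: 4→2; π[14]=3 (border 'aba')
j=15 s[j]='a': k: 3→1→0; π[15]=1 (border 'a')
j=16 s[j]='a': k: 1→0; π[16]=1 (border 'a')
j=17 s[j]='a': k: 1→0; π[17]=1 (border 'a')
j=18 s[j]='a': k: 1→0; π[18]=1 (border 'a')
j=19 s[j]='b': π[19]=2 (border 'ab')
j=20 s[j]='b': k: 2→0; π[20]=0 (border '')
j=21 s[j]='a': π[21]=1 (border 'a')
j=22 s[j]='b': π[22]=2 (border 'ab')
j=23 s[j]='b': k: 2→0; π[23]=0 (border '')
j=24 s[j]='b': π[24]=0 (border '')
j=25 s[j]='a': π[25]=1 (border 'a')
j=26 s[j]='b': π[26]=2 (border 'ab')
j=27 s[j]='b': k: 2→0; π[27]=0 (border '')
j=28 s[j]='a': π[28]=1 (border 'a')
j=29 s[j]='b': π[29]=2 (border 'ab')
j=30 s[j]='a': π[30]=3 (border 'aba')
j=31 s[j]='a': k: 3→1→0; π[31]=1 (border 'a')
j=32 s[j]='a': k: 1→0; π[32]=1 (border 'a')
j=33 s[j]='a': k: 1→0; π[33]=1 (border 'a')

[0, 0, 1, 2, 0, 0, 1, 1, 2, 3, 1, 2, 3, 4, 3, 1, 1, 1, 1, 2, 0, 1, 2, 0, 0, 1, 2, 0, 1, 2, 3, 1, 1, 1]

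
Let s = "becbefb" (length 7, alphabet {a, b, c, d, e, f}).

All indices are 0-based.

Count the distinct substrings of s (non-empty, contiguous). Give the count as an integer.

24

rank | idx | suffix
   0 |   6 | b
   1 |   0 | becbefb
   2 |   3 | befb
   3 |   2 | cbefb
   4 |   1 | ecbefb
   5 |   4 | efb
   6 |   5 | fb

SA = [6, 0, 3, 2, 1, 4, 5]
rank  pair      lcp
   1  s[6:],s[0:]  1  'b'
   2  s[0:],s[3:]  2  'be'
   3  s[3:],s[2:]  0  ''
   4  s[2:],s[1:]  0  ''
   5  s[1:],s[4:]  1  'e'
   6  s[4:],s[5:]  0  ''

n(n+1)/2 = 7·8/2 = 28
Σ LCP = 0 + 1 + 2 + 0 + 0 + 1 + 0 = 4
distinct = 28 − 4 = 24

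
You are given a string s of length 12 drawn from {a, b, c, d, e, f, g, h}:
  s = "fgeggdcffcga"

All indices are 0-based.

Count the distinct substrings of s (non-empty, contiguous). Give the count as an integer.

72

rank→(start, suffix):
  0 → (11, 'a')
  1 → (6, 'cffcga')
  2 → (9, 'cga')
  3 → (5, 'dcffcga')
  4 → (2, 'eggdcffcga')
  5 → (8, 'fcga')
  6 → (7, 'ffcga')
  7 → (0, 'fgeggdcffcga')
  8 → (10, 'ga')
  9 → (4, 'gdcffcga')
  10 → (1, 'geggdcffcga')
  11 → (3, 'ggdcffcga')

SA = [11, 6, 9, 5, 2, 8, 7, 0, 10, 4, 1, 3]
i: (SA[i-1],SA[i]) lcp shared
  1: (11,6) 0 ''
  2: (6,9) 1 'c'
  3: (9,5) 0 ''
  4: (5,2) 0 ''
  5: (2,8) 0 ''
  6: (8,7) 1 'f'
  7: (7,0) 1 'f'
  8: (0,10) 0 ''
  9: (10,4) 1 'g'
  10: (4,1) 1 'g'
  11: (1,3) 1 'g'

n(n+1)/2 = 12·13/2 = 78
Σ LCP = 0 + 0 + 1 + 0 + 0 + 0 + 1 + 1 + 0 + 1 + 1 + 1 = 6
distinct = 78 − 6 = 72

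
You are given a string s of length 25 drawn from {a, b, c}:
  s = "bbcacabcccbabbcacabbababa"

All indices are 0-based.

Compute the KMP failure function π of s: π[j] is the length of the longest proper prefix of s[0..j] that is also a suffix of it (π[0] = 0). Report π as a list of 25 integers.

[0, 1, 0, 0, 0, 0, 1, 0, 0, 0, 1, 0, 1, 2, 3, 4, 5, 6, 7, 2, 0, 1, 0, 1, 0]

π[0] = 0
j=1 s[j]='b': π[1]=1 (border 'b')
j=2 s[j]='c': k: 1→0; π[2]=0 (border '')
j=3 s[j]='a': π[3]=0 (border '')
j=4 s[j]='c': π[4]=0 (border '')
j=5 s[j]='a': π[5]=0 (border '')
j=6 s[j]='b': π[6]=1 (border 'b')
j=7 s[j]='c': k: 1→0; π[7]=0 (border '')
j=8 s[j]='c': π[8]=0 (border '')
j=9 s[j]='c': π[9]=0 (border '')
j=10 s[j]='b': π[10]=1 (border 'b')
j=11 s[j]='a': k: 1→0; π[11]=0 (border '')
j=12 s[j]='b': π[12]=1 (border 'b')
j=13 s[j]='b': π[13]=2 (border 'bb')
j=14 s[j]='c': π[14]=3 (border 'bbc')
j=15 s[j]='a': π[15]=4 (border 'bbca')
j=16 s[j]='c': π[16]=5 (border 'bbcac')
j=17 s[j]='a': π[17]=6 (border 'bbcaca')
j=18 s[j]='b': π[18]=7 (border 'bbcacab')
j=19 s[j]='b': k: 7→1; π[19]=2 (border 'bb')
j=20 s[j]='a': k: 2→1→0; π[20]=0 (border '')
j=21 s[j]='b': π[21]=1 (border 'b')
j=22 s[j]='a': k: 1→0; π[22]=0 (border '')
j=23 s[j]='b': π[23]=1 (border 'b')
j=24 s[j]='a': k: 1→0; π[24]=0 (border '')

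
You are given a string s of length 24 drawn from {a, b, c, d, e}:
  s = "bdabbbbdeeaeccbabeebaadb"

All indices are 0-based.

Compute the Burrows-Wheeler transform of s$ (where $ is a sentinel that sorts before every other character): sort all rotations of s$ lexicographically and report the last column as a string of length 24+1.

bbdbaedecabb$bacebabeeadb

rank  rotation                   last
    0  $bdabbbbdeeaeccbabeebaadb  b
    1  aadb$bdabbbbdeeaeccbabeeb  b
    2  abbbbdeeaeccbabeebaadb$bd  d
    3  abeebaadb$bdabbbbdeeaeccb  b
    4  adb$bdabbbbdeeaeccbabeeba  a
    5  aeccbabeebaadb$bdabbbbdee  e
    6  b$bdabbbbdeeaeccbabeebaad  d
    7  baadb$bdabbbbdeeaeccbabee  e
    8  babeebaadb$bdabbbbdeeaecc  c
    9  bbbbdeeaeccbabeebaadb$bda  a
   10  bbbdeeaeccbabeebaadb$bdab  b
   11  bbdeeaeccbabeebaadb$bdabb  b
   12  bdabbbbdeeaeccbabeebaadb$  $
   13  bdeeaeccbabeebaadb$bdabbb  b
   14  beebaadb$bdabbbbdeeaeccba  a
   15  cbabeebaadb$bdabbbbdeeaec  c
   16  ccbabeebaadb$bdabbbbdeeae  e
   17  dabbbbdeeaeccbabeebaadb$b  b
   18  db$bdabbbbdeeaeccbabeebaa  a
   19  deeaeccbabeebaadb$bdabbbb  b
   20  eaeccbabeebaadb$bdabbbbde  e
   21  ebaadb$bdabbbbdeeaeccbabe  e
   22  eccbabeebaadb$bdabbbbdeea  a
   23  eeaeccbabeebaadb$bdabbbbd  d
   24  eebaadb$bdabbbbdeeaeccbab  b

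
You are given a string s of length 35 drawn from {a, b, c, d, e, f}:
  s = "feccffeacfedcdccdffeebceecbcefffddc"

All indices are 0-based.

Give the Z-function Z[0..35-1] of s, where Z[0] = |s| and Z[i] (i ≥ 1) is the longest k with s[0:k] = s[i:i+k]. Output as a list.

[35, 0, 0, 0, 1, 2, 0, 0, 0, 2, 0, 0, 0, 0, 0, 0, 0, 1, 2, 0, 0, 0, 0, 0, 0, 0, 0, 0, 0, 1, 1, 1, 0, 0, 0]

Z[0]=35
i=1: i≥r, start 0; Z[1]=0
i=2: i≥r, start 0; Z[2]=0
i=3: i≥r, start 0; Z[3]=0
i=4: i≥r, start 0; Z[4]=1 scan→box=[4,5)
i=5: i≥r, start 0; Z[5]=2 scan→box=[5,7)
i=6: min(r-i=1, Z[1]=0)=0; Z[6]=0
i=7: i≥r, start 0; Z[7]=0
i=8: i≥r, start 0; Z[8]=0
i=9: i≥r, start 0; Z[9]=2 scan→box=[9,11)
i=10: min(r-i=1, Z[1]=0)=0; Z[10]=0
i=11: i≥r, start 0; Z[11]=0
i=12: i≥r, start 0; Z[12]=0
i=13: i≥r, start 0; Z[13]=0
i=14: i≥r, start 0; Z[14]=0
i=15: i≥r, start 0; Z[15]=0
i=16: i≥r, start 0; Z[16]=0
i=17: i≥r, start 0; Z[17]=1 scan→box=[17,18)
i=18: i≥r, start 0; Z[18]=2 scan→box=[18,20)
i=19: min(r-i=1, Z[1]=0)=0; Z[19]=0
i=20: i≥r, start 0; Z[20]=0
i=21: i≥r, start 0; Z[21]=0
i=22: i≥r, start 0; Z[22]=0
i=23: i≥r, start 0; Z[23]=0
i=24: i≥r, start 0; Z[24]=0
i=25: i≥r, start 0; Z[25]=0
i=26: i≥r, start 0; Z[26]=0
i=27: i≥r, start 0; Z[27]=0
i=28: i≥r, start 0; Z[28]=0
i=29: i≥r, start 0; Z[29]=1 scan→box=[29,30)
i=30: i≥r, start 0; Z[30]=1 scan→box=[30,31)
i=31: i≥r, start 0; Z[31]=1 scan→box=[31,32)
i=32: i≥r, start 0; Z[32]=0
i=33: i≥r, start 0; Z[33]=0
i=34: i≥r, start 0; Z[34]=0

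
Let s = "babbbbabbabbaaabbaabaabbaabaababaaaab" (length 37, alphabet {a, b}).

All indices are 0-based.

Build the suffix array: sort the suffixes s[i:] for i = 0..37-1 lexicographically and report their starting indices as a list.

sorted suffixes:
  #0 SA[0]=32  'aaaab'
  #1 SA[1]=33  'aaab'
  #2 SA[2]=12  'aaabbaabaabbaabaababaaaab'
  #3 SA[3]=34  'aab'
  #4 SA[4]=24  'aabaababaaaab'
  #5 SA[5]=17  'aabaabbaabaababaaaab'
  #6 SA[6]=27  'aababaaaab'
  #7 SA[7]=20  'aabbaabaababaaaab'
  #8 SA[8]=13  'aabbaabaabbaabaababaaaab'
  #9 SA[9]=35  'ab'
  #10 SA[10]=30  'abaaaab'
  #11 SA[11]=25  'abaababaaaab'
  #12 SA[12]=18  'abaabbaabaababaaaab'
  #13 SA[13]=28  'ababaaaab'
  #14 SA[14]=9  'abbaaabbaabaabbaabaababaaaab'
  #15 SA[15]=21  'abbaabaababaaaab'
  #16 SA[16]=14  'abbaabaabbaabaababaaaab'
  #17 SA[17]=6  'abbabbaaabbaabaabbaabaababaaaab'
  #18 SA[18]=1  'abbbbabbabbaaabbaabaabbaabaababaaaab'
  #19 SA[19]=36  'b'
  #20 SA[20]=31  'baaaab'
  #21 SA[21]=11  'baaabbaabaabbaabaababaaaab'
  #22 SA[22]=23  'baabaababaaaab'
  #23 SA[23]=16  'baabaabbaabaababaaaab'
  #24 SA[24]=26  'baababaaaab'
  #25 SA[25]=19  'baabbaabaababaaaab'
  #26 SA[26]=29  'babaaaab'
  #27 SA[27]=8  'babbaaabbaabaabbaabaababaaaab'
  #28 SA[28]=5  'babbabbaaabbaabaabbaabaababaaaab'
  #29 SA[29]=0  'babbbbabbabbaaabbaabaabbaabaababaaaab'
  #30 SA[30]=10  'bbaaabbaabaabbaabaababaaaab'
  #31 SA[31]=22  'bbaabaababaaaab'
  #32 SA[32]=15  'bbaabaabbaabaababaaaab'
  #33 SA[33]=7  'bbabbaaabbaabaabbaabaababaaaab'
  #34 SA[34]=4  'bbabbabbaaabbaabaabbaabaababaaaab'
  #35 SA[35]=3  'bbbabbabbaaabbaabaabbaabaababaaaab'
  #36 SA[36]=2  'bbbbabbabbaaabbaabaabbaabaababaaaab'

[32, 33, 12, 34, 24, 17, 27, 20, 13, 35, 30, 25, 18, 28, 9, 21, 14, 6, 1, 36, 31, 11, 23, 16, 26, 19, 29, 8, 5, 0, 10, 22, 15, 7, 4, 3, 2]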